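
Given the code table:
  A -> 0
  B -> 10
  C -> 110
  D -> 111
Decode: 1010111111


Decoding:
10 -> B
10 -> B
111 -> D
111 -> D


Result: BBDD


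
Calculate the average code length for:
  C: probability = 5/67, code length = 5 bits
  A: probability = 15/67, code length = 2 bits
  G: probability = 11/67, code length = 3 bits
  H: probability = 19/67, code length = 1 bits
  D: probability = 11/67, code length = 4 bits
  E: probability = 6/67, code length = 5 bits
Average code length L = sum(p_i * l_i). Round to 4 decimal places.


Weighted contributions p_i * l_i:
  C: (5/67) * 5 = 25/67
  A: (15/67) * 2 = 30/67
  G: (11/67) * 3 = 33/67
  H: (19/67) * 1 = 19/67
  D: (11/67) * 4 = 44/67
  E: (6/67) * 5 = 30/67
Sum = (25 + 30 + 33 + 19 + 44 + 30)/67 = 181/67

L = 181/67 = 2.7015 bits/symbol


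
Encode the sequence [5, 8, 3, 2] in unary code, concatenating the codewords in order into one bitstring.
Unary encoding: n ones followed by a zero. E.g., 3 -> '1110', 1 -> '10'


Encode each number as n ones followed by a terminating 0:
  5 -> 111110 (6 bits)
  8 -> 111111110 (9 bits)
  3 -> 1110 (4 bits)
  2 -> 110 (3 bits)
Total length = 6 + 9 + 4 + 3 = 22 bits.

Unary([5, 8, 3, 2]) = 1111101111111101110110 (22 bits)


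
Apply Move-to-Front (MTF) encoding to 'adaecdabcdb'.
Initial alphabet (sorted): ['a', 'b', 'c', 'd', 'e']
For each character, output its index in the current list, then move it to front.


MTF encoding:
'a': index 0 in ['a', 'b', 'c', 'd', 'e'] -> ['a', 'b', 'c', 'd', 'e']
'd': index 3 in ['a', 'b', 'c', 'd', 'e'] -> ['d', 'a', 'b', 'c', 'e']
'a': index 1 in ['d', 'a', 'b', 'c', 'e'] -> ['a', 'd', 'b', 'c', 'e']
'e': index 4 in ['a', 'd', 'b', 'c', 'e'] -> ['e', 'a', 'd', 'b', 'c']
'c': index 4 in ['e', 'a', 'd', 'b', 'c'] -> ['c', 'e', 'a', 'd', 'b']
'd': index 3 in ['c', 'e', 'a', 'd', 'b'] -> ['d', 'c', 'e', 'a', 'b']
'a': index 3 in ['d', 'c', 'e', 'a', 'b'] -> ['a', 'd', 'c', 'e', 'b']
'b': index 4 in ['a', 'd', 'c', 'e', 'b'] -> ['b', 'a', 'd', 'c', 'e']
'c': index 3 in ['b', 'a', 'd', 'c', 'e'] -> ['c', 'b', 'a', 'd', 'e']
'd': index 3 in ['c', 'b', 'a', 'd', 'e'] -> ['d', 'c', 'b', 'a', 'e']
'b': index 2 in ['d', 'c', 'b', 'a', 'e'] -> ['b', 'd', 'c', 'a', 'e']


Output: [0, 3, 1, 4, 4, 3, 3, 4, 3, 3, 2]


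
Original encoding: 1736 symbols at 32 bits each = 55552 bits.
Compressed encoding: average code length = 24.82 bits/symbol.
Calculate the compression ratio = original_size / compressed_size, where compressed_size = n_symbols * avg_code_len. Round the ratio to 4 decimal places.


original_size = n_symbols * orig_bits = 1736 * 32 = 55552 bits
compressed_size = n_symbols * avg_code_len = 1736 * 24.82 = 43087.52 bits
ratio = original_size / compressed_size = 55552 / 43087.52 = 1.2893

Compression ratio = 1.2893


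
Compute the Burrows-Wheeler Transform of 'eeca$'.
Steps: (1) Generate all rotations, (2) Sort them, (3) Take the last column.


Rotations (sorted):
  0: $eeca -> last char: a
  1: a$eec -> last char: c
  2: ca$ee -> last char: e
  3: eca$e -> last char: e
  4: eeca$ -> last char: $


BWT = acee$


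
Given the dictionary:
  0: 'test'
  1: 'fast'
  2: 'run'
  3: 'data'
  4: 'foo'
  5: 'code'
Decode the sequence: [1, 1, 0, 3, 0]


Look up each index in the dictionary:
  1 -> 'fast'
  1 -> 'fast'
  0 -> 'test'
  3 -> 'data'
  0 -> 'test'

Decoded: "fast fast test data test"


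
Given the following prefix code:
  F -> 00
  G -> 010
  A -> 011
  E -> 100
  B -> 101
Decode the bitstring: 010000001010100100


Decoding step by step:
Bits 010 -> G
Bits 00 -> F
Bits 00 -> F
Bits 010 -> G
Bits 101 -> B
Bits 00 -> F
Bits 100 -> E


Decoded message: GFFGBFE


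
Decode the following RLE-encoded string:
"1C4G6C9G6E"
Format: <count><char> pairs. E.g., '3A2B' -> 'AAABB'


Expanding each <count><char> pair:
  1C -> 'C'
  4G -> 'GGGG'
  6C -> 'CCCCCC'
  9G -> 'GGGGGGGGG'
  6E -> 'EEEEEE'

Decoded = CGGGGCCCCCCGGGGGGGGGEEEEEE


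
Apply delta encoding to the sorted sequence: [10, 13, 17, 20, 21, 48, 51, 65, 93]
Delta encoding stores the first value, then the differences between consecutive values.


First value: 10
Deltas:
  13 - 10 = 3
  17 - 13 = 4
  20 - 17 = 3
  21 - 20 = 1
  48 - 21 = 27
  51 - 48 = 3
  65 - 51 = 14
  93 - 65 = 28


Delta encoded: [10, 3, 4, 3, 1, 27, 3, 14, 28]


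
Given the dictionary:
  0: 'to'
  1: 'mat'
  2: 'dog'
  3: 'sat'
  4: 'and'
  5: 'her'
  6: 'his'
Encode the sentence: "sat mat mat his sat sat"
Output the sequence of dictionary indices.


Look up each word in the dictionary:
  'sat' -> 3
  'mat' -> 1
  'mat' -> 1
  'his' -> 6
  'sat' -> 3
  'sat' -> 3

Encoded: [3, 1, 1, 6, 3, 3]


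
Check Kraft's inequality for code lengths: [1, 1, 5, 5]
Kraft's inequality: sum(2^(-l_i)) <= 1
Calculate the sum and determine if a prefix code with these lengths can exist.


Sum = 2^(-1) + 2^(-1) + 2^(-5) + 2^(-5)
    = 0.5 + 0.5 + 0.03125 + 0.03125
    = 34/32 = 1.0625
Since 1.0625 > 1, Kraft's inequality is NOT satisfied.
A prefix code with these lengths CANNOT exist.

Kraft sum = 1.0625. Not satisfied.


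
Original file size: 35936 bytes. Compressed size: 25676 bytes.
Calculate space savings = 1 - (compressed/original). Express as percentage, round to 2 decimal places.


ratio = compressed/original = 25676/35936 = 0.714492
savings = 1 - ratio = 1 - 0.714492 = 0.285508
as a percentage: 0.285508 * 100 = 28.55%

Space savings = 1 - 25676/35936 = 28.55%


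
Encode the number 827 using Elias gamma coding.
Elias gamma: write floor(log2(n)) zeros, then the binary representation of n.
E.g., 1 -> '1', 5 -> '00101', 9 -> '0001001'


num_bits = floor(log2(827)) + 1 = 10
leading_zeros = num_bits - 1 = 9
binary(827) = 1100111011

Elias gamma(827) = '000000000' + '1100111011' = 0000000001100111011 (19 bits)


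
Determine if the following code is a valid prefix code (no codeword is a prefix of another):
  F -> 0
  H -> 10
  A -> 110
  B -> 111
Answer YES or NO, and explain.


Checking each pair (does one codeword prefix another?):
  F='0' vs H='10': no prefix
  F='0' vs A='110': no prefix
  F='0' vs B='111': no prefix
  H='10' vs F='0': no prefix
  H='10' vs A='110': no prefix
  H='10' vs B='111': no prefix
  A='110' vs F='0': no prefix
  A='110' vs H='10': no prefix
  A='110' vs B='111': no prefix
  B='111' vs F='0': no prefix
  B='111' vs H='10': no prefix
  B='111' vs A='110': no prefix
No violation found over all pairs.

YES -- this is a valid prefix code. No codeword is a prefix of any other codeword.


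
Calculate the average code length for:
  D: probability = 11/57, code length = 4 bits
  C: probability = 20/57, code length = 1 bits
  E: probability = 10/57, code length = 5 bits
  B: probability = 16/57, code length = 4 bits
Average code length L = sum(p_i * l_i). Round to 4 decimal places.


Weighted contributions p_i * l_i:
  D: (11/57) * 4 = 44/57
  C: (20/57) * 1 = 20/57
  E: (10/57) * 5 = 50/57
  B: (16/57) * 4 = 64/57
Sum = (44 + 20 + 50 + 64)/57 = 178/57

L = 178/57 = 3.1228 bits/symbol


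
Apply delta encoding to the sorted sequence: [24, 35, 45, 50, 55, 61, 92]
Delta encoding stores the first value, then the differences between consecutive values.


First value: 24
Deltas:
  35 - 24 = 11
  45 - 35 = 10
  50 - 45 = 5
  55 - 50 = 5
  61 - 55 = 6
  92 - 61 = 31


Delta encoded: [24, 11, 10, 5, 5, 6, 31]


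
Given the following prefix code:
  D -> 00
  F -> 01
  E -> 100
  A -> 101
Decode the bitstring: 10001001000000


Decoding step by step:
Bits 100 -> E
Bits 01 -> F
Bits 00 -> D
Bits 100 -> E
Bits 00 -> D
Bits 00 -> D


Decoded message: EFDEDD


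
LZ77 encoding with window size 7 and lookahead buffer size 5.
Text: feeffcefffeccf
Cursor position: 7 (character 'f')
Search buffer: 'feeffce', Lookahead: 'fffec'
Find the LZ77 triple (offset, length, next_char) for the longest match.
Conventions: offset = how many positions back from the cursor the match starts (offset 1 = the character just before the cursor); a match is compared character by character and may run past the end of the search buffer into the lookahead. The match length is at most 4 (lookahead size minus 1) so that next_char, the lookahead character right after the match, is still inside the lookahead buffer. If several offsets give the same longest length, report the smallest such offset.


Try each offset into the search buffer:
  offset=1 (pos 6, char 'e'): match length 0
  offset=2 (pos 5, char 'c'): match length 0
  offset=3 (pos 4, char 'f'): match length 1
  offset=4 (pos 3, char 'f'): match length 2
  offset=5 (pos 2, char 'e'): match length 0
  offset=6 (pos 1, char 'e'): match length 0
  offset=7 (pos 0, char 'f'): match length 1
Longest match has length 2 at offset 4.
next_char = character at position 7 + 2 = 9 -> 'f'

Best match: offset=4, length=2 (matching 'ff' starting at position 3)
LZ77 triple: (4, 2, 'f')


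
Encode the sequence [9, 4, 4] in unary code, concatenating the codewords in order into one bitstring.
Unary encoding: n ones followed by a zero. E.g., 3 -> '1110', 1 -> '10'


Encode each number as n ones followed by a terminating 0:
  9 -> 1111111110 (10 bits)
  4 -> 11110 (5 bits)
  4 -> 11110 (5 bits)
Total length = 10 + 5 + 5 = 20 bits.

Unary([9, 4, 4]) = 11111111101111011110 (20 bits)


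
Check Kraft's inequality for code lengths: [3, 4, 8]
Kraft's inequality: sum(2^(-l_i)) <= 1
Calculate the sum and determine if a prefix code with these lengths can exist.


Sum = 2^(-3) + 2^(-4) + 2^(-8)
    = 0.125 + 0.0625 + 0.00390625
    = 49/256 = 0.19140625
Since 0.19140625 <= 1, Kraft's inequality IS satisfied.
A prefix code with these lengths CAN exist.

Kraft sum = 0.19140625. Satisfied.


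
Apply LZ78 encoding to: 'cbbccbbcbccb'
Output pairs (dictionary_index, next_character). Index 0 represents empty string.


LZ78 encoding steps:
Dictionary: {0: ''}
Step 1: w='' (idx 0), next='c' -> output (0, 'c'), add 'c' as idx 1
Step 2: w='' (idx 0), next='b' -> output (0, 'b'), add 'b' as idx 2
Step 3: w='b' (idx 2), next='c' -> output (2, 'c'), add 'bc' as idx 3
Step 4: w='c' (idx 1), next='b' -> output (1, 'b'), add 'cb' as idx 4
Step 5: w='bc' (idx 3), next='b' -> output (3, 'b'), add 'bcb' as idx 5
Step 6: w='c' (idx 1), next='c' -> output (1, 'c'), add 'cc' as idx 6
Step 7: w='b' (idx 2), end of input -> output (2, '')


Encoded: [(0, 'c'), (0, 'b'), (2, 'c'), (1, 'b'), (3, 'b'), (1, 'c'), (2, '')]


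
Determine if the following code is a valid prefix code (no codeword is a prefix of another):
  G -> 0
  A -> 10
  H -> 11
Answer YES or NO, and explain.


Checking each pair (does one codeword prefix another?):
  G='0' vs A='10': no prefix
  G='0' vs H='11': no prefix
  A='10' vs G='0': no prefix
  A='10' vs H='11': no prefix
  H='11' vs G='0': no prefix
  H='11' vs A='10': no prefix
No violation found over all pairs.

YES -- this is a valid prefix code. No codeword is a prefix of any other codeword.


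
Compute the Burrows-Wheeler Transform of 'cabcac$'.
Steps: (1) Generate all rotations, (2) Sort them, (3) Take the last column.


Rotations (sorted):
  0: $cabcac -> last char: c
  1: abcac$c -> last char: c
  2: ac$cabc -> last char: c
  3: bcac$ca -> last char: a
  4: c$cabca -> last char: a
  5: cabcac$ -> last char: $
  6: cac$cab -> last char: b


BWT = cccaa$b


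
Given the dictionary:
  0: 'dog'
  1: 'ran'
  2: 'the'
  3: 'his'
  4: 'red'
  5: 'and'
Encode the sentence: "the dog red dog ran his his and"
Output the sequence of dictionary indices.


Look up each word in the dictionary:
  'the' -> 2
  'dog' -> 0
  'red' -> 4
  'dog' -> 0
  'ran' -> 1
  'his' -> 3
  'his' -> 3
  'and' -> 5

Encoded: [2, 0, 4, 0, 1, 3, 3, 5]


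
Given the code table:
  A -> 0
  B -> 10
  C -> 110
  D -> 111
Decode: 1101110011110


Decoding:
110 -> C
111 -> D
0 -> A
0 -> A
111 -> D
10 -> B


Result: CDAADB


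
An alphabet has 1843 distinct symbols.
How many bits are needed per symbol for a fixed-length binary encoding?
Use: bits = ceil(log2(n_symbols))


log2(1843) = 10.8478
Bracket: 2^10 = 1024 < 1843 <= 2^11 = 2048
So ceil(log2(1843)) = 11

bits = ceil(log2(1843)) = ceil(10.8478) = 11 bits


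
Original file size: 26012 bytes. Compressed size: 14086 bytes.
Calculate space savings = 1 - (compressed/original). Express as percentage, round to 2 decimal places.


ratio = compressed/original = 14086/26012 = 0.541519
savings = 1 - ratio = 1 - 0.541519 = 0.458481
as a percentage: 0.458481 * 100 = 45.85%

Space savings = 1 - 14086/26012 = 45.85%


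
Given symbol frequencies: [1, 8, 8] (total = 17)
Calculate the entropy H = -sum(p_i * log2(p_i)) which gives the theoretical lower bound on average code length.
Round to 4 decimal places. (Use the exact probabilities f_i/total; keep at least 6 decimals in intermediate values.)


Per-symbol terms -p_i * log2(p_i) with p_i = f_i/17:
  p = 1/17 = 0.058824: log2(p) = -4.087463, -p*log2(p) = 0.240439
  p = 8/17 = 0.470588: log2(p) = -1.087463, -p*log2(p) = 0.511747
  p = 8/17 = 0.470588: log2(p) = -1.087463, -p*log2(p) = 0.511747
H = 0.240439 + 0.511747 + 0.511747 = 1.263933

H = 1.2639 bits/symbol


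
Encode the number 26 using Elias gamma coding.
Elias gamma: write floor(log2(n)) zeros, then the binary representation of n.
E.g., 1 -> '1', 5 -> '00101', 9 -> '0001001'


num_bits = floor(log2(26)) + 1 = 5
leading_zeros = num_bits - 1 = 4
binary(26) = 11010

Elias gamma(26) = '0000' + '11010' = 000011010 (9 bits)


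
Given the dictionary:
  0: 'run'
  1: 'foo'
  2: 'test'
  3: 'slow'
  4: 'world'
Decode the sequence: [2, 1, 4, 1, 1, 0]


Look up each index in the dictionary:
  2 -> 'test'
  1 -> 'foo'
  4 -> 'world'
  1 -> 'foo'
  1 -> 'foo'
  0 -> 'run'

Decoded: "test foo world foo foo run"


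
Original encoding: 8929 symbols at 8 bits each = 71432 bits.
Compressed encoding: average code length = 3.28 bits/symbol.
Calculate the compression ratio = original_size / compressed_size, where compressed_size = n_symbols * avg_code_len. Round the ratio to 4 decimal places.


original_size = n_symbols * orig_bits = 8929 * 8 = 71432 bits
compressed_size = n_symbols * avg_code_len = 8929 * 3.28 = 29287.12 bits
ratio = original_size / compressed_size = 71432 / 29287.12 = 2.439

Compression ratio = 2.439


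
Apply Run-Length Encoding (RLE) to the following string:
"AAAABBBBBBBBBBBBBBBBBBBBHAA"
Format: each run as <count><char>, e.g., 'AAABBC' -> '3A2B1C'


Scanning runs left to right:
  i=0: run of 'A' x 4 -> '4A'
  i=4: run of 'B' x 20 -> '20B'
  i=24: run of 'H' x 1 -> '1H'
  i=25: run of 'A' x 2 -> '2A'

RLE = 4A20B1H2A


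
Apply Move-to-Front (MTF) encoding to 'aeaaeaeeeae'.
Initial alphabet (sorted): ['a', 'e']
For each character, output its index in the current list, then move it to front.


MTF encoding:
'a': index 0 in ['a', 'e'] -> ['a', 'e']
'e': index 1 in ['a', 'e'] -> ['e', 'a']
'a': index 1 in ['e', 'a'] -> ['a', 'e']
'a': index 0 in ['a', 'e'] -> ['a', 'e']
'e': index 1 in ['a', 'e'] -> ['e', 'a']
'a': index 1 in ['e', 'a'] -> ['a', 'e']
'e': index 1 in ['a', 'e'] -> ['e', 'a']
'e': index 0 in ['e', 'a'] -> ['e', 'a']
'e': index 0 in ['e', 'a'] -> ['e', 'a']
'a': index 1 in ['e', 'a'] -> ['a', 'e']
'e': index 1 in ['a', 'e'] -> ['e', 'a']


Output: [0, 1, 1, 0, 1, 1, 1, 0, 0, 1, 1]


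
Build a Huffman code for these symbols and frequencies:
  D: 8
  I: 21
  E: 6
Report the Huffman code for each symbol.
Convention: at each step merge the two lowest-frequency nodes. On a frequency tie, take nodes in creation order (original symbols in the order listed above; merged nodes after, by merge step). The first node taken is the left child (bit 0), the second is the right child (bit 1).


Huffman tree construction:
Step 1: Merge E(6) + D(8) = 14
Step 2: Merge (E+D)(14) + I(21) = 35
Read each symbol's code off the tree from the root (left child = 0, right child = 1).

Codes:
  D: 01 (length 2)
  I: 1 (length 1)
  E: 00 (length 2)
Average code length: 49/35 = 1.4000 bits/symbol


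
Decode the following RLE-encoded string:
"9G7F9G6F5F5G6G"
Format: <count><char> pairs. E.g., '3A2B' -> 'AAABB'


Expanding each <count><char> pair:
  9G -> 'GGGGGGGGG'
  7F -> 'FFFFFFF'
  9G -> 'GGGGGGGGG'
  6F -> 'FFFFFF'
  5F -> 'FFFFF'
  5G -> 'GGGGG'
  6G -> 'GGGGGG'

Decoded = GGGGGGGGGFFFFFFFGGGGGGGGGFFFFFFFFFFFGGGGGGGGGGG


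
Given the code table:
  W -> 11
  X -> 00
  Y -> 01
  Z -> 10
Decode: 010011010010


Decoding:
01 -> Y
00 -> X
11 -> W
01 -> Y
00 -> X
10 -> Z


Result: YXWYXZ


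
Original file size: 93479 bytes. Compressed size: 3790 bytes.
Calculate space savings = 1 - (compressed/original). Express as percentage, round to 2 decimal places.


ratio = compressed/original = 3790/93479 = 0.040544
savings = 1 - ratio = 1 - 0.040544 = 0.959456
as a percentage: 0.959456 * 100 = 95.95%

Space savings = 1 - 3790/93479 = 95.95%


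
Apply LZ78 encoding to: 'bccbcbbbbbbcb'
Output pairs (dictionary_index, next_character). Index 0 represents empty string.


LZ78 encoding steps:
Dictionary: {0: ''}
Step 1: w='' (idx 0), next='b' -> output (0, 'b'), add 'b' as idx 1
Step 2: w='' (idx 0), next='c' -> output (0, 'c'), add 'c' as idx 2
Step 3: w='c' (idx 2), next='b' -> output (2, 'b'), add 'cb' as idx 3
Step 4: w='cb' (idx 3), next='b' -> output (3, 'b'), add 'cbb' as idx 4
Step 5: w='b' (idx 1), next='b' -> output (1, 'b'), add 'bb' as idx 5
Step 6: w='bb' (idx 5), next='c' -> output (5, 'c'), add 'bbc' as idx 6
Step 7: w='b' (idx 1), end of input -> output (1, '')


Encoded: [(0, 'b'), (0, 'c'), (2, 'b'), (3, 'b'), (1, 'b'), (5, 'c'), (1, '')]


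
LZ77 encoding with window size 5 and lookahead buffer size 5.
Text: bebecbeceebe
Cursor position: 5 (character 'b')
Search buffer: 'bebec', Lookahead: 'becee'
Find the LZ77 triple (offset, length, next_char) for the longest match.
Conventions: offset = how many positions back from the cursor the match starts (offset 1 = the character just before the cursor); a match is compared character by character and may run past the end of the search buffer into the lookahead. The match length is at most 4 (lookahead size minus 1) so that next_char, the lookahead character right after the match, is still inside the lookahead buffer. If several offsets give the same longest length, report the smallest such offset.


Try each offset into the search buffer:
  offset=1 (pos 4, char 'c'): match length 0
  offset=2 (pos 3, char 'e'): match length 0
  offset=3 (pos 2, char 'b'): match length 3
  offset=4 (pos 1, char 'e'): match length 0
  offset=5 (pos 0, char 'b'): match length 2
Longest match has length 3 at offset 3.
next_char = character at position 5 + 3 = 8 -> 'e'

Best match: offset=3, length=3 (matching 'bec' starting at position 2)
LZ77 triple: (3, 3, 'e')


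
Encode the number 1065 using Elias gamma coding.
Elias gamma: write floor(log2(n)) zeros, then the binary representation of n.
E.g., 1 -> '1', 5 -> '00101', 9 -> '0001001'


num_bits = floor(log2(1065)) + 1 = 11
leading_zeros = num_bits - 1 = 10
binary(1065) = 10000101001

Elias gamma(1065) = '0000000000' + '10000101001' = 000000000010000101001 (21 bits)


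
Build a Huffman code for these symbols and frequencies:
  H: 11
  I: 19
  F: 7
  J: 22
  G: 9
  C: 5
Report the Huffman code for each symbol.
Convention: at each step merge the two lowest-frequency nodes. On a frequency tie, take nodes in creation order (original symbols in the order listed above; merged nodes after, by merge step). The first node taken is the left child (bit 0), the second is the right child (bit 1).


Huffman tree construction:
Step 1: Merge C(5) + F(7) = 12
Step 2: Merge G(9) + H(11) = 20
Step 3: Merge (C+F)(12) + I(19) = 31
Step 4: Merge (G+H)(20) + J(22) = 42
Step 5: Merge ((C+F)+I)(31) + ((G+H)+J)(42) = 73
Read each symbol's code off the tree from the root (left child = 0, right child = 1).

Codes:
  H: 101 (length 3)
  I: 01 (length 2)
  F: 001 (length 3)
  J: 11 (length 2)
  G: 100 (length 3)
  C: 000 (length 3)
Average code length: 178/73 = 2.4384 bits/symbol


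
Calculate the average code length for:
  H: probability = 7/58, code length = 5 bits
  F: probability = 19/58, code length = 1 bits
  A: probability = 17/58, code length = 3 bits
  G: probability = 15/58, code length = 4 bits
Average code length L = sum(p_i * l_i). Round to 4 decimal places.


Weighted contributions p_i * l_i:
  H: (7/58) * 5 = 35/58
  F: (19/58) * 1 = 19/58
  A: (17/58) * 3 = 51/58
  G: (15/58) * 4 = 60/58
Sum = (35 + 19 + 51 + 60)/58 = 165/58

L = 165/58 = 2.8448 bits/symbol


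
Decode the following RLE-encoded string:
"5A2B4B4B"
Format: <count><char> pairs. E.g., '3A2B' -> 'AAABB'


Expanding each <count><char> pair:
  5A -> 'AAAAA'
  2B -> 'BB'
  4B -> 'BBBB'
  4B -> 'BBBB'

Decoded = AAAAABBBBBBBBBB


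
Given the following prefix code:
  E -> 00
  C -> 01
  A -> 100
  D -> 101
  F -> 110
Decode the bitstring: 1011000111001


Decoding step by step:
Bits 101 -> D
Bits 100 -> A
Bits 01 -> C
Bits 110 -> F
Bits 01 -> C


Decoded message: DACFC


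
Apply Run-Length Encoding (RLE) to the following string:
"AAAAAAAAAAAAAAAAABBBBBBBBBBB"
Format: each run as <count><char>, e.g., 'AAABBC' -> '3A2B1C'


Scanning runs left to right:
  i=0: run of 'A' x 17 -> '17A'
  i=17: run of 'B' x 11 -> '11B'

RLE = 17A11B


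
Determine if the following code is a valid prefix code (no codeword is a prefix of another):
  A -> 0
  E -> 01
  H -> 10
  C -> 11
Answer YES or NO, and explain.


Checking each pair (does one codeword prefix another?):
  A='0' vs E='01': prefix -- VIOLATION

NO -- this is NOT a valid prefix code. A (0) is a prefix of E (01).


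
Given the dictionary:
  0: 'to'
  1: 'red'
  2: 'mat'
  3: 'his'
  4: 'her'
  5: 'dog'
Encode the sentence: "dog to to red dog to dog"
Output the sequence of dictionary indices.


Look up each word in the dictionary:
  'dog' -> 5
  'to' -> 0
  'to' -> 0
  'red' -> 1
  'dog' -> 5
  'to' -> 0
  'dog' -> 5

Encoded: [5, 0, 0, 1, 5, 0, 5]


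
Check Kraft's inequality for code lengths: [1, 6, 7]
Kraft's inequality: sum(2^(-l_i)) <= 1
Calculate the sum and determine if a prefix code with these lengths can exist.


Sum = 2^(-1) + 2^(-6) + 2^(-7)
    = 0.5 + 0.015625 + 0.0078125
    = 67/128 = 0.5234375
Since 0.5234375 <= 1, Kraft's inequality IS satisfied.
A prefix code with these lengths CAN exist.

Kraft sum = 0.5234375. Satisfied.


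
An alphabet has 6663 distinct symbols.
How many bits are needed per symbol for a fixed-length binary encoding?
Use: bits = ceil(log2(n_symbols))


log2(6663) = 12.702
Bracket: 2^12 = 4096 < 6663 <= 2^13 = 8192
So ceil(log2(6663)) = 13

bits = ceil(log2(6663)) = ceil(12.702) = 13 bits


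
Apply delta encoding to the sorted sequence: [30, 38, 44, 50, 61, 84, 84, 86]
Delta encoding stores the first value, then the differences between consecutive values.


First value: 30
Deltas:
  38 - 30 = 8
  44 - 38 = 6
  50 - 44 = 6
  61 - 50 = 11
  84 - 61 = 23
  84 - 84 = 0
  86 - 84 = 2


Delta encoded: [30, 8, 6, 6, 11, 23, 0, 2]


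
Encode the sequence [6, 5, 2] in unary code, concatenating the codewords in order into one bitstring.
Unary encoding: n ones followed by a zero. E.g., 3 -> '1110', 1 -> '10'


Encode each number as n ones followed by a terminating 0:
  6 -> 1111110 (7 bits)
  5 -> 111110 (6 bits)
  2 -> 110 (3 bits)
Total length = 7 + 6 + 3 = 16 bits.

Unary([6, 5, 2]) = 1111110111110110 (16 bits)


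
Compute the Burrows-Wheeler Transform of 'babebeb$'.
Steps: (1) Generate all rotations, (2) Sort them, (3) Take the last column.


Rotations (sorted):
  0: $babebeb -> last char: b
  1: abebeb$b -> last char: b
  2: b$babebe -> last char: e
  3: babebeb$ -> last char: $
  4: beb$babe -> last char: e
  5: bebeb$ba -> last char: a
  6: eb$babeb -> last char: b
  7: ebeb$bab -> last char: b


BWT = bbe$eabb


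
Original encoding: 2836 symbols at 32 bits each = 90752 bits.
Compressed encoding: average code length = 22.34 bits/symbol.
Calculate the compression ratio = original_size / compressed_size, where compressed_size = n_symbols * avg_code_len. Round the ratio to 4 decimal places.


original_size = n_symbols * orig_bits = 2836 * 32 = 90752 bits
compressed_size = n_symbols * avg_code_len = 2836 * 22.34 = 63356.24 bits
ratio = original_size / compressed_size = 90752 / 63356.24 = 1.4324

Compression ratio = 1.4324


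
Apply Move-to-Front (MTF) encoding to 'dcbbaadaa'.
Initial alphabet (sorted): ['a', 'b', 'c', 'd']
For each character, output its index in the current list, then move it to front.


MTF encoding:
'd': index 3 in ['a', 'b', 'c', 'd'] -> ['d', 'a', 'b', 'c']
'c': index 3 in ['d', 'a', 'b', 'c'] -> ['c', 'd', 'a', 'b']
'b': index 3 in ['c', 'd', 'a', 'b'] -> ['b', 'c', 'd', 'a']
'b': index 0 in ['b', 'c', 'd', 'a'] -> ['b', 'c', 'd', 'a']
'a': index 3 in ['b', 'c', 'd', 'a'] -> ['a', 'b', 'c', 'd']
'a': index 0 in ['a', 'b', 'c', 'd'] -> ['a', 'b', 'c', 'd']
'd': index 3 in ['a', 'b', 'c', 'd'] -> ['d', 'a', 'b', 'c']
'a': index 1 in ['d', 'a', 'b', 'c'] -> ['a', 'd', 'b', 'c']
'a': index 0 in ['a', 'd', 'b', 'c'] -> ['a', 'd', 'b', 'c']


Output: [3, 3, 3, 0, 3, 0, 3, 1, 0]


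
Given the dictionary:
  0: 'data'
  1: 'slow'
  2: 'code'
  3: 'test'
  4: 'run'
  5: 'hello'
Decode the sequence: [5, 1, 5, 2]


Look up each index in the dictionary:
  5 -> 'hello'
  1 -> 'slow'
  5 -> 'hello'
  2 -> 'code'

Decoded: "hello slow hello code"


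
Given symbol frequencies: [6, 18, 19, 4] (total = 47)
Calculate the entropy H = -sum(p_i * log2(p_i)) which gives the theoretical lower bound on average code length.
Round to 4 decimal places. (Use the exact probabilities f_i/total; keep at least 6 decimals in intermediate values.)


Per-symbol terms -p_i * log2(p_i) with p_i = f_i/47:
  p = 6/47 = 0.127660: log2(p) = -2.969626, -p*log2(p) = 0.379101
  p = 18/47 = 0.382979: log2(p) = -1.384664, -p*log2(p) = 0.530297
  p = 19/47 = 0.404255: log2(p) = -1.306661, -p*log2(p) = 0.528225
  p = 4/47 = 0.085106: log2(p) = -3.554589, -p*log2(p) = 0.302518
H = 0.379101 + 0.530297 + 0.528225 + 0.302518 = 1.740141

H = 1.7401 bits/symbol


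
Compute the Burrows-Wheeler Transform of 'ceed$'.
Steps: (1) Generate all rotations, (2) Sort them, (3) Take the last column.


Rotations (sorted):
  0: $ceed -> last char: d
  1: ceed$ -> last char: $
  2: d$cee -> last char: e
  3: ed$ce -> last char: e
  4: eed$c -> last char: c


BWT = d$eec


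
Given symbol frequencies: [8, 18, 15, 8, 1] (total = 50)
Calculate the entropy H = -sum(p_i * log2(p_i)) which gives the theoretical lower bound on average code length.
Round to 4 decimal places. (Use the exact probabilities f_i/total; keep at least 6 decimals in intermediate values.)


Per-symbol terms -p_i * log2(p_i) with p_i = f_i/50:
  p = 8/50 = 0.160000: log2(p) = -2.643856, -p*log2(p) = 0.423017
  p = 18/50 = 0.360000: log2(p) = -1.473931, -p*log2(p) = 0.530615
  p = 15/50 = 0.300000: log2(p) = -1.736966, -p*log2(p) = 0.521090
  p = 8/50 = 0.160000: log2(p) = -2.643856, -p*log2(p) = 0.423017
  p = 1/50 = 0.020000: log2(p) = -5.643856, -p*log2(p) = 0.112877
H = 0.423017 + 0.530615 + 0.521090 + 0.423017 + 0.112877 = 2.010616

H = 2.0106 bits/symbol


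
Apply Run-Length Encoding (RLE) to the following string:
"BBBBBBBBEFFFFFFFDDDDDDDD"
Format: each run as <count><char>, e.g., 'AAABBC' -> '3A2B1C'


Scanning runs left to right:
  i=0: run of 'B' x 8 -> '8B'
  i=8: run of 'E' x 1 -> '1E'
  i=9: run of 'F' x 7 -> '7F'
  i=16: run of 'D' x 8 -> '8D'

RLE = 8B1E7F8D


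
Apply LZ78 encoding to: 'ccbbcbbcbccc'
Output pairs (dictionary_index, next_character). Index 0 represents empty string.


LZ78 encoding steps:
Dictionary: {0: ''}
Step 1: w='' (idx 0), next='c' -> output (0, 'c'), add 'c' as idx 1
Step 2: w='c' (idx 1), next='b' -> output (1, 'b'), add 'cb' as idx 2
Step 3: w='' (idx 0), next='b' -> output (0, 'b'), add 'b' as idx 3
Step 4: w='cb' (idx 2), next='b' -> output (2, 'b'), add 'cbb' as idx 4
Step 5: w='cb' (idx 2), next='c' -> output (2, 'c'), add 'cbc' as idx 5
Step 6: w='c' (idx 1), next='c' -> output (1, 'c'), add 'cc' as idx 6


Encoded: [(0, 'c'), (1, 'b'), (0, 'b'), (2, 'b'), (2, 'c'), (1, 'c')]


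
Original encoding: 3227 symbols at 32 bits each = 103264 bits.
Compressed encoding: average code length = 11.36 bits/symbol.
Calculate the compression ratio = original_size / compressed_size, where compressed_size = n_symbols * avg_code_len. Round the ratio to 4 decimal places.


original_size = n_symbols * orig_bits = 3227 * 32 = 103264 bits
compressed_size = n_symbols * avg_code_len = 3227 * 11.36 = 36658.72 bits
ratio = original_size / compressed_size = 103264 / 36658.72 = 2.8169

Compression ratio = 2.8169


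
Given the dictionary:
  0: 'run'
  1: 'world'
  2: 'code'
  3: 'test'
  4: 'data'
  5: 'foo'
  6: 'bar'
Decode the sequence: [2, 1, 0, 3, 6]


Look up each index in the dictionary:
  2 -> 'code'
  1 -> 'world'
  0 -> 'run'
  3 -> 'test'
  6 -> 'bar'

Decoded: "code world run test bar"


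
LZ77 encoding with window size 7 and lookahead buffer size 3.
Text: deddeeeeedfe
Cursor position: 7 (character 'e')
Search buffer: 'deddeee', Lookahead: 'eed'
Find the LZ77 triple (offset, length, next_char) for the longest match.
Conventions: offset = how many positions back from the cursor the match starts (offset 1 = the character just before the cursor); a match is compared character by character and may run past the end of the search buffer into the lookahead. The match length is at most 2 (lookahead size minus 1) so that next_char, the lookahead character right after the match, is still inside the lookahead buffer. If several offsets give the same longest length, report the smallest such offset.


Try each offset into the search buffer:
  offset=1 (pos 6, char 'e'): match length 2
  offset=2 (pos 5, char 'e'): match length 2
  offset=3 (pos 4, char 'e'): match length 2
  offset=4 (pos 3, char 'd'): match length 0
  offset=5 (pos 2, char 'd'): match length 0
  offset=6 (pos 1, char 'e'): match length 1
  offset=7 (pos 0, char 'd'): match length 0
Longest match has length 2, found at offsets 1, 2, 3; take the smallest, offset 1.
next_char = character at position 7 + 2 = 9 -> 'd'

Best match: offset=1, length=2 (matching 'ee' starting at position 6)
LZ77 triple: (1, 2, 'd')


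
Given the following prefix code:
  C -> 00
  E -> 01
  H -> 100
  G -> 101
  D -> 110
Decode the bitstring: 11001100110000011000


Decoding step by step:
Bits 110 -> D
Bits 01 -> E
Bits 100 -> H
Bits 110 -> D
Bits 00 -> C
Bits 00 -> C
Bits 110 -> D
Bits 00 -> C


Decoded message: DEHDCCDC


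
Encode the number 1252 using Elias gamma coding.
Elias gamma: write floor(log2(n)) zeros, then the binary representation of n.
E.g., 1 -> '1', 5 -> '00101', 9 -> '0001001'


num_bits = floor(log2(1252)) + 1 = 11
leading_zeros = num_bits - 1 = 10
binary(1252) = 10011100100

Elias gamma(1252) = '0000000000' + '10011100100' = 000000000010011100100 (21 bits)


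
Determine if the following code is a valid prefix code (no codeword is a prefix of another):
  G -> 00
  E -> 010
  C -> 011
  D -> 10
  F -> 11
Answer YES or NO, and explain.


Checking each pair (does one codeword prefix another?):
  G='00' vs E='010': no prefix
  G='00' vs C='011': no prefix
  G='00' vs D='10': no prefix
  G='00' vs F='11': no prefix
  E='010' vs G='00': no prefix
  E='010' vs C='011': no prefix
  E='010' vs D='10': no prefix
  E='010' vs F='11': no prefix
  C='011' vs G='00': no prefix
  C='011' vs E='010': no prefix
  C='011' vs D='10': no prefix
  C='011' vs F='11': no prefix
  D='10' vs G='00': no prefix
  D='10' vs E='010': no prefix
  D='10' vs C='011': no prefix
  D='10' vs F='11': no prefix
  F='11' vs G='00': no prefix
  F='11' vs E='010': no prefix
  F='11' vs C='011': no prefix
  F='11' vs D='10': no prefix
No violation found over all pairs.

YES -- this is a valid prefix code. No codeword is a prefix of any other codeword.


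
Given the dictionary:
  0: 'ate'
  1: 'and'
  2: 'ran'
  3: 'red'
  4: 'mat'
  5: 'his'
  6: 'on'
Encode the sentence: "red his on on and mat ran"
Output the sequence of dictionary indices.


Look up each word in the dictionary:
  'red' -> 3
  'his' -> 5
  'on' -> 6
  'on' -> 6
  'and' -> 1
  'mat' -> 4
  'ran' -> 2

Encoded: [3, 5, 6, 6, 1, 4, 2]


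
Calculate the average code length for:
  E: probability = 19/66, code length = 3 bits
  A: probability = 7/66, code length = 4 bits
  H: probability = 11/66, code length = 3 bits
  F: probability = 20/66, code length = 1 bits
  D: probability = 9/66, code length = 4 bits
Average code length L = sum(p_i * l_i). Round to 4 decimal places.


Weighted contributions p_i * l_i:
  E: (19/66) * 3 = 57/66
  A: (7/66) * 4 = 28/66
  H: (11/66) * 3 = 33/66
  F: (20/66) * 1 = 20/66
  D: (9/66) * 4 = 36/66
Sum = (57 + 28 + 33 + 20 + 36)/66 = 174/66

L = 174/66 = 2.6364 bits/symbol


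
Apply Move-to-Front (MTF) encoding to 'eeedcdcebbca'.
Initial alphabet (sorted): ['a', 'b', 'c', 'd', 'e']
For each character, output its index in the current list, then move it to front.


MTF encoding:
'e': index 4 in ['a', 'b', 'c', 'd', 'e'] -> ['e', 'a', 'b', 'c', 'd']
'e': index 0 in ['e', 'a', 'b', 'c', 'd'] -> ['e', 'a', 'b', 'c', 'd']
'e': index 0 in ['e', 'a', 'b', 'c', 'd'] -> ['e', 'a', 'b', 'c', 'd']
'd': index 4 in ['e', 'a', 'b', 'c', 'd'] -> ['d', 'e', 'a', 'b', 'c']
'c': index 4 in ['d', 'e', 'a', 'b', 'c'] -> ['c', 'd', 'e', 'a', 'b']
'd': index 1 in ['c', 'd', 'e', 'a', 'b'] -> ['d', 'c', 'e', 'a', 'b']
'c': index 1 in ['d', 'c', 'e', 'a', 'b'] -> ['c', 'd', 'e', 'a', 'b']
'e': index 2 in ['c', 'd', 'e', 'a', 'b'] -> ['e', 'c', 'd', 'a', 'b']
'b': index 4 in ['e', 'c', 'd', 'a', 'b'] -> ['b', 'e', 'c', 'd', 'a']
'b': index 0 in ['b', 'e', 'c', 'd', 'a'] -> ['b', 'e', 'c', 'd', 'a']
'c': index 2 in ['b', 'e', 'c', 'd', 'a'] -> ['c', 'b', 'e', 'd', 'a']
'a': index 4 in ['c', 'b', 'e', 'd', 'a'] -> ['a', 'c', 'b', 'e', 'd']


Output: [4, 0, 0, 4, 4, 1, 1, 2, 4, 0, 2, 4]


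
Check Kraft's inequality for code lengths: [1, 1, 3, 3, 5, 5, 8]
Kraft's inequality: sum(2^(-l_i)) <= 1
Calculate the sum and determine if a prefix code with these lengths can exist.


Sum = 2^(-1) + 2^(-1) + 2^(-3) + 2^(-3) + 2^(-5) + 2^(-5) + 2^(-8)
    = 0.5 + 0.5 + 0.125 + 0.125 + 0.03125 + 0.03125 + 0.00390625
    = 337/256 = 1.31640625
Since 1.31640625 > 1, Kraft's inequality is NOT satisfied.
A prefix code with these lengths CANNOT exist.

Kraft sum = 1.31640625. Not satisfied.


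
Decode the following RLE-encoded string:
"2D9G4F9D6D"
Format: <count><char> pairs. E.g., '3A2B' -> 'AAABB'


Expanding each <count><char> pair:
  2D -> 'DD'
  9G -> 'GGGGGGGGG'
  4F -> 'FFFF'
  9D -> 'DDDDDDDDD'
  6D -> 'DDDDDD'

Decoded = DDGGGGGGGGGFFFFDDDDDDDDDDDDDDD


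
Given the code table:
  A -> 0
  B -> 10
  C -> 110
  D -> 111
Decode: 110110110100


Decoding:
110 -> C
110 -> C
110 -> C
10 -> B
0 -> A


Result: CCCBA


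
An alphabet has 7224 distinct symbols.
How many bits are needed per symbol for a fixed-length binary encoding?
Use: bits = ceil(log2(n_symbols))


log2(7224) = 12.8186
Bracket: 2^12 = 4096 < 7224 <= 2^13 = 8192
So ceil(log2(7224)) = 13

bits = ceil(log2(7224)) = ceil(12.8186) = 13 bits


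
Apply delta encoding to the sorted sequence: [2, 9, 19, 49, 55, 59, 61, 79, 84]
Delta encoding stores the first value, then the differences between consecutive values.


First value: 2
Deltas:
  9 - 2 = 7
  19 - 9 = 10
  49 - 19 = 30
  55 - 49 = 6
  59 - 55 = 4
  61 - 59 = 2
  79 - 61 = 18
  84 - 79 = 5


Delta encoded: [2, 7, 10, 30, 6, 4, 2, 18, 5]


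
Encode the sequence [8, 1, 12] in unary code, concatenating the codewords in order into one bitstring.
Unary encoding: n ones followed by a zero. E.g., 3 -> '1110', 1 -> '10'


Encode each number as n ones followed by a terminating 0:
  8 -> 111111110 (9 bits)
  1 -> 10 (2 bits)
  12 -> 1111111111110 (13 bits)
Total length = 9 + 2 + 13 = 24 bits.

Unary([8, 1, 12]) = 111111110101111111111110 (24 bits)


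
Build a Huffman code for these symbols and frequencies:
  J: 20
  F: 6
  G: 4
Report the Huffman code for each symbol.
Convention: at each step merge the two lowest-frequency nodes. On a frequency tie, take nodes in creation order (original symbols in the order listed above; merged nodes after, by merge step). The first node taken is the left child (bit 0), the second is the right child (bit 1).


Huffman tree construction:
Step 1: Merge G(4) + F(6) = 10
Step 2: Merge (G+F)(10) + J(20) = 30
Read each symbol's code off the tree from the root (left child = 0, right child = 1).

Codes:
  J: 1 (length 1)
  F: 01 (length 2)
  G: 00 (length 2)
Average code length: 40/30 = 1.3333 bits/symbol


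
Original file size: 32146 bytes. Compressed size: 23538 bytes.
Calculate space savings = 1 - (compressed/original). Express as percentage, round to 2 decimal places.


ratio = compressed/original = 23538/32146 = 0.732222
savings = 1 - ratio = 1 - 0.732222 = 0.267778
as a percentage: 0.267778 * 100 = 26.78%

Space savings = 1 - 23538/32146 = 26.78%


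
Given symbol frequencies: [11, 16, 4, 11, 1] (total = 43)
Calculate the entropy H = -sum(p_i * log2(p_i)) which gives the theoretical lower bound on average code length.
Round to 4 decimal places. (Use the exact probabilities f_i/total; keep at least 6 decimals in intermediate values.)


Per-symbol terms -p_i * log2(p_i) with p_i = f_i/43:
  p = 11/43 = 0.255814: log2(p) = -1.966833, -p*log2(p) = 0.503143
  p = 16/43 = 0.372093: log2(p) = -1.426265, -p*log2(p) = 0.530703
  p = 4/43 = 0.093023: log2(p) = -3.426265, -p*log2(p) = 0.318722
  p = 11/43 = 0.255814: log2(p) = -1.966833, -p*log2(p) = 0.503143
  p = 1/43 = 0.023256: log2(p) = -5.426265, -p*log2(p) = 0.126192
H = 0.503143 + 0.530703 + 0.318722 + 0.503143 + 0.126192 = 1.981903

H = 1.9819 bits/symbol


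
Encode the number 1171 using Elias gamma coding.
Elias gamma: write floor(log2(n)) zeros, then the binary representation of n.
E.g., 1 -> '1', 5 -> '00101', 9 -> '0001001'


num_bits = floor(log2(1171)) + 1 = 11
leading_zeros = num_bits - 1 = 10
binary(1171) = 10010010011

Elias gamma(1171) = '0000000000' + '10010010011' = 000000000010010010011 (21 bits)


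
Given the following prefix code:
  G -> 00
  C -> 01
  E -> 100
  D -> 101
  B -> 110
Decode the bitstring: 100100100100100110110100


Decoding step by step:
Bits 100 -> E
Bits 100 -> E
Bits 100 -> E
Bits 100 -> E
Bits 100 -> E
Bits 110 -> B
Bits 110 -> B
Bits 100 -> E


Decoded message: EEEEEBBE


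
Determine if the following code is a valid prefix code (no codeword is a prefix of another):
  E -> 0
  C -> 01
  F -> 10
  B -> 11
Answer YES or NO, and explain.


Checking each pair (does one codeword prefix another?):
  E='0' vs C='01': prefix -- VIOLATION

NO -- this is NOT a valid prefix code. E (0) is a prefix of C (01).


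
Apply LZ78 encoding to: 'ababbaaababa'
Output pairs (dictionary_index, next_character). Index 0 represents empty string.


LZ78 encoding steps:
Dictionary: {0: ''}
Step 1: w='' (idx 0), next='a' -> output (0, 'a'), add 'a' as idx 1
Step 2: w='' (idx 0), next='b' -> output (0, 'b'), add 'b' as idx 2
Step 3: w='a' (idx 1), next='b' -> output (1, 'b'), add 'ab' as idx 3
Step 4: w='b' (idx 2), next='a' -> output (2, 'a'), add 'ba' as idx 4
Step 5: w='a' (idx 1), next='a' -> output (1, 'a'), add 'aa' as idx 5
Step 6: w='ba' (idx 4), next='b' -> output (4, 'b'), add 'bab' as idx 6
Step 7: w='a' (idx 1), end of input -> output (1, '')


Encoded: [(0, 'a'), (0, 'b'), (1, 'b'), (2, 'a'), (1, 'a'), (4, 'b'), (1, '')]


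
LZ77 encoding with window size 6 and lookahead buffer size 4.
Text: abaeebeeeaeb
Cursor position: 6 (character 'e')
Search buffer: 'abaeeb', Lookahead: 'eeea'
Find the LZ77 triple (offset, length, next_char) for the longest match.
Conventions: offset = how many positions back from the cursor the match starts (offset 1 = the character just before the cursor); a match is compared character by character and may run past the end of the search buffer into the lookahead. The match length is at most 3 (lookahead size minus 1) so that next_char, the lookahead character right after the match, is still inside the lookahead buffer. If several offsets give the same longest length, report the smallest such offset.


Try each offset into the search buffer:
  offset=1 (pos 5, char 'b'): match length 0
  offset=2 (pos 4, char 'e'): match length 1
  offset=3 (pos 3, char 'e'): match length 2
  offset=4 (pos 2, char 'a'): match length 0
  offset=5 (pos 1, char 'b'): match length 0
  offset=6 (pos 0, char 'a'): match length 0
Longest match has length 2 at offset 3.
next_char = character at position 6 + 2 = 8 -> 'e'

Best match: offset=3, length=2 (matching 'ee' starting at position 3)
LZ77 triple: (3, 2, 'e')
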